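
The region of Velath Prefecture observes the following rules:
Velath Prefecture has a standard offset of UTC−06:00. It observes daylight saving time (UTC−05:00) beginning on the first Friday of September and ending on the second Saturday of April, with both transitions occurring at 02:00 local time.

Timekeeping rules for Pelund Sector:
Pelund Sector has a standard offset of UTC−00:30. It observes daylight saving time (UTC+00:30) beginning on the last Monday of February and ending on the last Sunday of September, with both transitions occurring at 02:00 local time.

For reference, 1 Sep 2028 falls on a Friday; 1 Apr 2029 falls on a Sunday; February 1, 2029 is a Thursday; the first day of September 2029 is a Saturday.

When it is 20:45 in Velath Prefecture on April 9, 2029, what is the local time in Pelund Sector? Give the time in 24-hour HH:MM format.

1 September 2028 is a Friday, so the first Friday is September 1.
1 April 2029 is a Sunday, so the first Saturday is April 7 and the second is April 14.
April 9, 2029 falls between 1 September 2028 and 14 April 2029, so daylight saving is in effect and Velath Prefecture is at UTC−05:00.
20:45 Velath Prefecture + 5h = 01:45 UTC (rolling into the next day, 10 April 2029).
1 February 2029 is a Thursday, so Mondays fall on 5, 12, 19, 26; the last is February 26.
1 September 2029 is a Saturday, so Sundays fall on 2, 9, 16, 23, 30; the last is September 30.
At the standard offset (UTC−00:30), 01:45 UTC − 0h30m = 01:15 Pelund Sector standard time.
The standard-time date in Pelund Sector, April 10, 2029, falls between 26 February and 30 September, so daylight saving is in effect and Pelund Sector is at UTC+00:30.
01:45 UTC + 0h30m = 02:15 Pelund Sector.

02:15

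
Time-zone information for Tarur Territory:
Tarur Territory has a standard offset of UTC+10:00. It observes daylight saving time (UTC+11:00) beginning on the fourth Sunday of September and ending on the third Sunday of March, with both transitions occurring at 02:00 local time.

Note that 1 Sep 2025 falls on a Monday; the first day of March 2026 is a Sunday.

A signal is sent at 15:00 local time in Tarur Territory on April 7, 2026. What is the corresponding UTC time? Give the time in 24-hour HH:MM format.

05:00

1 September 2025 is a Monday, so the first Sunday is September 7 and the fourth is September 28.
1 March 2026 is a Sunday, so the first Sunday is March 1 and the third is March 15.
April 7, 2026 does not fall between 28 September 2025 and 15 March 2026, so daylight saving is not in effect and Tarur Territory is at UTC+10:00.
15:00 local − 10h = 05:00 UTC.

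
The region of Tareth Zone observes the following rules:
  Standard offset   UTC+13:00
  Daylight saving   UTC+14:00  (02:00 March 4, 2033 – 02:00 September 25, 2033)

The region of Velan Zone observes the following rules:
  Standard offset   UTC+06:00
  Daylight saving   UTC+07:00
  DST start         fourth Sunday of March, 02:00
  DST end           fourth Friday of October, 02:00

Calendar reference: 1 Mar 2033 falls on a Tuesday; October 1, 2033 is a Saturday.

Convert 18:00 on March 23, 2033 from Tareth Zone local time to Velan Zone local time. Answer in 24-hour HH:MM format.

10:00

Daylight saving runs 4 March – 25 September; March 23, 2033 is inside that window, so Tareth Zone is at UTC+14:00.
18:00 Tareth Zone − 14h = 04:00 UTC.
1 March 2033 is a Tuesday, so the first Sunday is March 6 and the fourth is March 27.
1 October 2033 is a Saturday, so the first Friday is October 7 and the fourth is October 28.
At the standard offset (UTC+06:00), 04:00 UTC + 6h = 10:00 Velan Zone standard time.
The standard-time date in Velan Zone, March 23, 2033, does not fall between 27 March and 28 October, so daylight saving is not in effect and Velan Zone is at UTC+06:00.
04:00 UTC + 6h = 10:00 Velan Zone.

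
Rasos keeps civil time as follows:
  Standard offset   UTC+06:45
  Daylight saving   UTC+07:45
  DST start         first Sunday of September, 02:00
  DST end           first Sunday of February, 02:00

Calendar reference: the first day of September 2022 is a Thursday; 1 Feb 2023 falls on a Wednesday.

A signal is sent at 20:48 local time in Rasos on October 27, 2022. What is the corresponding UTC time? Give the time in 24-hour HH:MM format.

1 September 2022 is a Thursday, so the first Sunday is September 4.
1 February 2023 is a Wednesday, so the first Sunday is February 5.
Daylight saving runs 4 September 2022 – 5 February 2023; October 27, 2022 is inside that window, so Rasos is at UTC+07:45.
20:48 local − 7h45m = 13:03 UTC.

13:03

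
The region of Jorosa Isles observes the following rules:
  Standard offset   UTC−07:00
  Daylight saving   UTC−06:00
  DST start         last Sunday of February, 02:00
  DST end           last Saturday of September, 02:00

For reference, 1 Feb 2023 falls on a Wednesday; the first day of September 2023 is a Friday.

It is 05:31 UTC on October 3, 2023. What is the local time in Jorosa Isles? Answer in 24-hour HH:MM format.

1 February 2023 is a Wednesday, so Sundays fall on 5, 12, 19, 26; the last is February 26.
1 September 2023 is a Friday, so Saturdays fall on 2, 9, 16, 23, 30; the last is September 30.
At the standard offset (UTC−07:00), 05:31 UTC − 7h = 22:31 Jorosa Isles standard time (rolling into the previous day, 2 October 2023).
Daylight saving runs 26 February – 30 September; the standard-time date in Jorosa Isles, October 2, 2023, is outside that window, so Jorosa Isles is on standard time at UTC−07:00.
05:31 UTC − 7h = 22:31 local (rolling into the previous day, 2 October 2023).

22:31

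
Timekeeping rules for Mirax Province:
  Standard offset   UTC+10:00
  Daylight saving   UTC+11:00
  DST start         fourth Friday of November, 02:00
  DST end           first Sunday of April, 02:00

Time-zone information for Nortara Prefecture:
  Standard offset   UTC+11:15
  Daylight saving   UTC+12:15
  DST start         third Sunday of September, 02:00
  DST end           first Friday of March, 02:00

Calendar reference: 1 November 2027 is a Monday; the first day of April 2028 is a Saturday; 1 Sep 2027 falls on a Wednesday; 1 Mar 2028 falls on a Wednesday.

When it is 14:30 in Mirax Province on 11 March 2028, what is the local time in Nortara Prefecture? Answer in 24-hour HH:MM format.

1 November 2027 is a Monday, so the first Friday is November 5 and the fourth is November 26.
1 April 2028 is a Saturday, so the first Sunday is April 2.
11 March 2028 falls between 26 November 2027 and 2 April 2028, so daylight saving is in effect and Mirax Province is at UTC+11:00.
14:30 Mirax Province − 11h = 03:30 UTC.
1 September 2027 is a Wednesday, so the first Sunday is September 5 and the third is September 19.
1 March 2028 is a Wednesday, so the first Friday is March 3.
At the standard offset (UTC+11:15), 03:30 UTC + 11h15m = 14:45 Nortara Prefecture standard time.
The standard-time date in Nortara Prefecture, 11 March 2028, does not fall between 19 September 2027 and 3 March 2028, so daylight saving is not in effect and Nortara Prefecture is at UTC+11:15.
03:30 UTC + 11h15m = 14:45 Nortara Prefecture.

14:45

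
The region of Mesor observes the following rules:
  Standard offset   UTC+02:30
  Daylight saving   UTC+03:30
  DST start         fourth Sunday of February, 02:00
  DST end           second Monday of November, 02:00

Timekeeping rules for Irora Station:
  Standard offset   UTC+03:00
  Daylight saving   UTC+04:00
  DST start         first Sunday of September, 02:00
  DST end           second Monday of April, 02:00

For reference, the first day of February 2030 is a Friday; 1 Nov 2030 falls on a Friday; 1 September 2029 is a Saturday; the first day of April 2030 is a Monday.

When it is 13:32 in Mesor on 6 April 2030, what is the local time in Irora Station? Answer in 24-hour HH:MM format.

14:02

1 February 2030 is a Friday, so the first Sunday is February 3 and the fourth is February 24.
1 November 2030 is a Friday, so the first Monday is November 4 and the second is November 11.
6 April 2030 falls between 24 February and 11 November, so daylight saving is in effect and Mesor is at UTC+03:30.
13:32 Mesor − 3h30m = 10:02 UTC.
1 September 2029 is a Saturday, so the first Sunday is September 2.
1 April 2030 is a Monday, so the first Monday is April 1 and the second is April 8.
At the standard offset (UTC+03:00), 10:02 UTC + 3h = 13:02 Irora Station standard time.
The standard-time date in Irora Station, 6 April 2030, falls between 2 September 2029 and 8 April 2030, so daylight saving is in effect and Irora Station is at UTC+04:00.
10:02 UTC + 4h = 14:02 Irora Station.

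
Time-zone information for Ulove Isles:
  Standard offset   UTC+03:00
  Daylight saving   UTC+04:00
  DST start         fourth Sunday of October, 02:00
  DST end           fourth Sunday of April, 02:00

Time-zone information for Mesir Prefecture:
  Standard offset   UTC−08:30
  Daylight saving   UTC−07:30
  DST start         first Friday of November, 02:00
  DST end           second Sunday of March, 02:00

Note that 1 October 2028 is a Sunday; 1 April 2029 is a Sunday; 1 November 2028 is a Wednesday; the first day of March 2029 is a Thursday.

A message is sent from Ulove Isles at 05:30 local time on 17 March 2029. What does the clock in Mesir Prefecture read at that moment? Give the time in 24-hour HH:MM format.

17:00

1 October 2028 is a Sunday, so the first Sunday is October 1 and the fourth is October 22.
1 April 2029 is a Sunday, so the first Sunday is April 1 and the fourth is April 22.
Daylight saving runs 22 October 2028 – 22 April 2029; 17 March 2029 is inside that window, so Ulove Isles is at UTC+04:00.
05:30 Ulove Isles − 4h = 01:30 UTC.
1 November 2028 is a Wednesday, so the first Friday is November 3.
1 March 2029 is a Thursday, so the first Sunday is March 4 and the second is March 11.
At the standard offset (UTC−08:30), 01:30 UTC − 8h30m = 17:00 Mesir Prefecture standard time (rolling into the previous day, 16 March 2029).
Daylight saving runs 3 November 2028 – 11 March 2029; the standard-time date in Mesir Prefecture, 16 March 2029, is outside that window, so Mesir Prefecture is on standard time at UTC−08:30.
01:30 UTC − 8h30m = 17:00 Mesir Prefecture (rolling into the previous day, 16 March 2029).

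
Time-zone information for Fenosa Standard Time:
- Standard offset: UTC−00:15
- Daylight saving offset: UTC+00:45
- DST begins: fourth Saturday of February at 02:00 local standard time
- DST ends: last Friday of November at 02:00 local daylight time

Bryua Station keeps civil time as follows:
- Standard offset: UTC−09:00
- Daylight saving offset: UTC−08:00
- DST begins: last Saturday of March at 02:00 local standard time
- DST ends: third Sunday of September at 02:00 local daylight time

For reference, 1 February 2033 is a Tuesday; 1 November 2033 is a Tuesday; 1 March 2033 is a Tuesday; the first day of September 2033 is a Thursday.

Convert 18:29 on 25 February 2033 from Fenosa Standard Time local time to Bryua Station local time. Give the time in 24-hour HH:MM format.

09:44

1 February 2033 is a Tuesday, so the first Saturday is February 5 and the fourth is February 26.
1 November 2033 is a Tuesday, so Fridays fall on 4, 11, 18, 25; the last is November 25.
Daylight saving runs 26 February – 25 November; 25 February 2033 is outside that window, so Fenosa Standard Time is on standard time at UTC−00:15.
18:29 Fenosa Standard Time + 0h15m = 18:44 UTC.
1 March 2033 is a Tuesday, so Saturdays fall on 5, 12, 19, 26; the last is March 26.
1 September 2033 is a Thursday, so the first Sunday is September 4 and the third is September 18.
At the standard offset (UTC−09:00), 18:44 UTC − 9h = 09:44 Bryua Station standard time.
The standard-time date in Bryua Station, 25 February 2033, does not fall between 26 March and 18 September, so daylight saving is not in effect and Bryua Station is at UTC−09:00.
18:44 UTC − 9h = 09:44 Bryua Station.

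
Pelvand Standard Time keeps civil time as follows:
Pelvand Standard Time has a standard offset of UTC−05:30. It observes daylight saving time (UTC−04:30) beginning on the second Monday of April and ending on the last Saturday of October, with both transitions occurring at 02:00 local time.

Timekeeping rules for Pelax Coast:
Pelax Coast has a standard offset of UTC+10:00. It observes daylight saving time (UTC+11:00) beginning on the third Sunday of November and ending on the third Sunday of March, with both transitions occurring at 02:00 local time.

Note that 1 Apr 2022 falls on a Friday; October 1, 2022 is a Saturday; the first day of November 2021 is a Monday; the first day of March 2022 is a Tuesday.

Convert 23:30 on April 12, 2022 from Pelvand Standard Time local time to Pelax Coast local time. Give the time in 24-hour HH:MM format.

14:00

1 April 2022 is a Friday, so the first Monday is April 4 and the second is April 11.
1 October 2022 is a Saturday, so Saturdays fall on 1, 8, 15, 22, 29; the last is October 29.
April 12, 2022 falls between 11 April and 29 October, so daylight saving is in effect and Pelvand Standard Time is at UTC−04:30.
23:30 Pelvand Standard Time + 4h30m = 04:00 UTC (rolling into the next day, 13 April 2022).
1 November 2021 is a Monday, so the first Sunday is November 7 and the third is November 21.
1 March 2022 is a Tuesday, so the first Sunday is March 6 and the third is March 20.
At the standard offset (UTC+10:00), 04:00 UTC + 10h = 14:00 Pelax Coast standard time.
The standard-time date in Pelax Coast, April 13, 2022, is outside the daylight-saving period (21 November 2021 – 20 March 2022), so Pelax Coast is on standard time, UTC+10:00.
04:00 UTC + 10h = 14:00 Pelax Coast.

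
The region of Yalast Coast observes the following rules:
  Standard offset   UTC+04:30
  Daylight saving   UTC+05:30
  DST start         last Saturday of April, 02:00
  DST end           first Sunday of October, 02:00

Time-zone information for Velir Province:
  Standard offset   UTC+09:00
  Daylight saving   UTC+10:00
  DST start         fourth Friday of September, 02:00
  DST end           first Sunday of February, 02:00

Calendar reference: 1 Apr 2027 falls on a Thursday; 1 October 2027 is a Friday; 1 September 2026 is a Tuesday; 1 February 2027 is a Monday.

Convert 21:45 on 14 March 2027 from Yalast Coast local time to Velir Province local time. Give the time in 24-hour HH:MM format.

02:15

1 April 2027 is a Thursday, so Saturdays fall on 3, 10, 17, 24; the last is April 24.
1 October 2027 is a Friday, so the first Sunday is October 3.
14 March 2027 is outside the daylight-saving period (24 April – 3 October), so Yalast Coast is on standard time, UTC+04:30.
21:45 Yalast Coast − 4h30m = 17:15 UTC.
1 September 2026 is a Tuesday, so the first Friday is September 4 and the fourth is September 25.
1 February 2027 is a Monday, so the first Sunday is February 7.
At the standard offset (UTC+09:00), 17:15 UTC + 9h = 02:15 Velir Province standard time (rolling into the next day, 15 March 2027).
The standard-time date in Velir Province, 15 March 2027, is outside the daylight-saving period (25 September 2026 – 7 February 2027), so Velir Province is on standard time, UTC+09:00.
17:15 UTC + 9h = 02:15 Velir Province (rolling into the next day, 15 March 2027).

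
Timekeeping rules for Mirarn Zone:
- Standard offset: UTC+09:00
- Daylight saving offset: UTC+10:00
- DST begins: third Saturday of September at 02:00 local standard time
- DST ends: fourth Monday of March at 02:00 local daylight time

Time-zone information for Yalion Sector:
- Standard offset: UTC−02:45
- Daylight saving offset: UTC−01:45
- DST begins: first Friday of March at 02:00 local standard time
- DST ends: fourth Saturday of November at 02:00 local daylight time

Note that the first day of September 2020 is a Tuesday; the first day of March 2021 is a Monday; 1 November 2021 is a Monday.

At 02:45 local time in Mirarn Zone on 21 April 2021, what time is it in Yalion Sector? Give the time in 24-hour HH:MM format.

1 September 2020 is a Tuesday, so the first Saturday is September 5 and the third is September 19.
1 March 2021 is a Monday, so the first Monday is March 1 and the fourth is March 22.
21 April 2021 is outside the daylight-saving period (19 September 2020 – 22 March 2021), so Mirarn Zone is on standard time, UTC+09:00.
02:45 Mirarn Zone − 9h = 17:45 UTC (rolling into the previous day, 20 April 2021).
1 March 2021 is a Monday, so the first Friday is March 5.
1 November 2021 is a Monday, so the first Saturday is November 6 and the fourth is November 27.
At the standard offset (UTC−02:45), 17:45 UTC − 2h45m = 15:00 Yalion Sector standard time.
Daylight saving runs 5 March – 27 November; the standard-time date in Yalion Sector, 20 April 2021, is inside that window, so Yalion Sector is at UTC−01:45.
17:45 UTC − 1h45m = 16:00 Yalion Sector.

16:00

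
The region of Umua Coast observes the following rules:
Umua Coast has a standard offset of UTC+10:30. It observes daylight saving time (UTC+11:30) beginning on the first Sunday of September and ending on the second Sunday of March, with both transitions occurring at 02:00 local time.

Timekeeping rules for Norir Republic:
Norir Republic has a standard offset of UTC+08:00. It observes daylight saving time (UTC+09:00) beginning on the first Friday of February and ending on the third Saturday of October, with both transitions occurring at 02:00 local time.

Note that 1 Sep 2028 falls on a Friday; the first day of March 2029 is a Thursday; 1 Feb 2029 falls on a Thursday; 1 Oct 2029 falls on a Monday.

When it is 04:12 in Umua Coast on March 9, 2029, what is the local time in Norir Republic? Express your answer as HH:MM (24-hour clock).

1 September 2028 is a Friday, so the first Sunday is September 3.
1 March 2029 is a Thursday, so the first Sunday is March 4 and the second is March 11.
March 9, 2029 lies within the daylight-saving period (3 September 2028 – 11 March 2029), so Umua Coast is on daylight time, UTC+11:30.
04:12 Umua Coast − 11h30m = 16:42 UTC (rolling into the previous day, 8 March 2029).
1 February 2029 is a Thursday, so the first Friday is February 2.
1 October 2029 is a Monday, so the first Saturday is October 6 and the third is October 20.
At the standard offset (UTC+08:00), 16:42 UTC + 8h = 00:42 Norir Republic standard time (rolling into the next day, 9 March 2029).
The standard-time date in Norir Republic, March 9, 2029, falls between 2 February and 20 October, so daylight saving is in effect and Norir Republic is at UTC+09:00.
16:42 UTC + 9h = 01:42 Norir Republic (rolling into the next day, 9 March 2029).

01:42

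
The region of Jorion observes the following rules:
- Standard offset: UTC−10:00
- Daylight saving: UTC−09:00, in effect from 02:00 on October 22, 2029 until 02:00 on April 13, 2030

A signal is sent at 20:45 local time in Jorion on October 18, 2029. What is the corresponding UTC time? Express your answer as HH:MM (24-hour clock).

Daylight saving runs 22 October 2029 – 13 April 2030; October 18, 2029 is outside that window, so Jorion is on standard time at UTC−10:00.
20:45 local + 10h = 06:45 UTC (rolling into the next day, 19 October 2029).

06:45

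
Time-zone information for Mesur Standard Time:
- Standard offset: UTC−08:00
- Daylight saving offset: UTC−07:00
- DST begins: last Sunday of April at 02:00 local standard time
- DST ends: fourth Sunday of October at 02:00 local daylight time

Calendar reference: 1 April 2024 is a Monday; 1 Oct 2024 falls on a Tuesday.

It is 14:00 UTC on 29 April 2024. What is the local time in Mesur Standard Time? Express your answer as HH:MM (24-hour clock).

1 April 2024 is a Monday, so Sundays fall on 7, 14, 21, 28; the last is April 28.
1 October 2024 is a Tuesday, so the first Sunday is October 6 and the fourth is October 27.
At the standard offset (UTC−08:00), 14:00 UTC − 8h = 06:00 Mesur Standard Time standard time.
The standard-time date in Mesur Standard Time, 29 April 2024, falls between 28 April and 27 October, so daylight saving is in effect and Mesur Standard Time is at UTC−07:00.
14:00 UTC − 7h = 07:00 local.

07:00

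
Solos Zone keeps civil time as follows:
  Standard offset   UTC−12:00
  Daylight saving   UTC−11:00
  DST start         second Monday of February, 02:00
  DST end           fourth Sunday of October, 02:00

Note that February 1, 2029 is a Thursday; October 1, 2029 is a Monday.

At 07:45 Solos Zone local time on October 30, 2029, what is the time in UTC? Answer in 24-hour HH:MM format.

19:45

1 February 2029 is a Thursday, so the first Monday is February 5 and the second is February 12.
1 October 2029 is a Monday, so the first Sunday is October 7 and the fourth is October 28.
October 30, 2029 does not fall between 12 February and 28 October, so daylight saving is not in effect and Solos Zone is at UTC−12:00.
07:45 local + 12h = 19:45 UTC.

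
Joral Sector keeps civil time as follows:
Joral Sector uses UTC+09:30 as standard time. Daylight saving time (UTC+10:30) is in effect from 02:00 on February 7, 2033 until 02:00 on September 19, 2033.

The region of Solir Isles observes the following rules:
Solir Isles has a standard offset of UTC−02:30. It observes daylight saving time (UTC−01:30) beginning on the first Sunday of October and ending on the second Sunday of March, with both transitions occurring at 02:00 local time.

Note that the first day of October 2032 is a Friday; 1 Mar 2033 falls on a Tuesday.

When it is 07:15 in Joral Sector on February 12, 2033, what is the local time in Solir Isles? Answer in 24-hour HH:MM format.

19:15

February 12, 2033 lies within the daylight-saving period (7 February – 19 September), so Joral Sector is on daylight time, UTC+10:30.
07:15 Joral Sector − 10h30m = 20:45 UTC (rolling into the previous day, 11 February 2033).
1 October 2032 is a Friday, so the first Sunday is October 3.
1 March 2033 is a Tuesday, so the first Sunday is March 6 and the second is March 13.
At the standard offset (UTC−02:30), 20:45 UTC − 2h30m = 18:15 Solir Isles standard time.
Daylight saving runs 3 October 2032 – 13 March 2033; the standard-time date in Solir Isles, February 11, 2033, is inside that window, so Solir Isles is at UTC−01:30.
20:45 UTC − 1h30m = 19:15 Solir Isles.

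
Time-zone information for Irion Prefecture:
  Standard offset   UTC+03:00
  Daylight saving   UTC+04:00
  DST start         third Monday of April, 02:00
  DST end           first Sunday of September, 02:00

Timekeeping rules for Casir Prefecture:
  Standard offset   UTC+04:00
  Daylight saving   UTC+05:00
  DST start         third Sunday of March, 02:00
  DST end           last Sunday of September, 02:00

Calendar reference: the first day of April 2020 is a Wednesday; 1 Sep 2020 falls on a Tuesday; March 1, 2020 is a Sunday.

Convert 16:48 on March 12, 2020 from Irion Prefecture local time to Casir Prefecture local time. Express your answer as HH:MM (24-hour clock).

1 April 2020 is a Wednesday, so the first Monday is April 6 and the third is April 20.
1 September 2020 is a Tuesday, so the first Sunday is September 6.
Daylight saving runs 20 April – 6 September; March 12, 2020 is outside that window, so Irion Prefecture is on standard time at UTC+03:00.
16:48 Irion Prefecture − 3h = 13:48 UTC.
1 March 2020 is a Sunday, so the first Sunday is March 1 and the third is March 15.
1 September 2020 is a Tuesday, so Sundays fall on 6, 13, 20, 27; the last is September 27.
At the standard offset (UTC+04:00), 13:48 UTC + 4h = 17:48 Casir Prefecture standard time.
The standard-time date in Casir Prefecture, March 12, 2020, does not fall between 15 March and 27 September, so daylight saving is not in effect and Casir Prefecture is at UTC+04:00.
13:48 UTC + 4h = 17:48 Casir Prefecture.

17:48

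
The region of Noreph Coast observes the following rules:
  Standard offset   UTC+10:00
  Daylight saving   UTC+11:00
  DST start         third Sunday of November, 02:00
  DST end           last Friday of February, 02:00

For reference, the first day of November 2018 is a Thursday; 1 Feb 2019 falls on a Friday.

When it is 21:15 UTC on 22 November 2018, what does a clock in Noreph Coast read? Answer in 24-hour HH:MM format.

1 November 2018 is a Thursday, so the first Sunday is November 4 and the third is November 18.
1 February 2019 is a Friday, so Fridays fall on 1, 8, 15, 22; the last is February 22.
At the standard offset (UTC+10:00), 21:15 UTC + 10h = 07:15 Noreph Coast standard time (rolling into the next day, 23 November 2018).
The standard-time date in Noreph Coast, 23 November 2018, lies within the daylight-saving period (18 November 2018 – 22 February 2019), so Noreph Coast is on daylight time, UTC+11:00.
21:15 UTC + 11h = 08:15 local (rolling into the next day, 23 November 2018).

08:15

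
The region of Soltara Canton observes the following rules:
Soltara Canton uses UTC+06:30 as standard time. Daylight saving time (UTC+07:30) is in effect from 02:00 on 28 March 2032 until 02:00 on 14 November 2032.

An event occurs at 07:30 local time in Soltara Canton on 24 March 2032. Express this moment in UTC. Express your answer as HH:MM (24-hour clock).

01:00

Daylight saving runs 28 March – 14 November; 24 March 2032 is outside that window, so Soltara Canton is on standard time at UTC+06:30.
07:30 local − 6h30m = 01:00 UTC.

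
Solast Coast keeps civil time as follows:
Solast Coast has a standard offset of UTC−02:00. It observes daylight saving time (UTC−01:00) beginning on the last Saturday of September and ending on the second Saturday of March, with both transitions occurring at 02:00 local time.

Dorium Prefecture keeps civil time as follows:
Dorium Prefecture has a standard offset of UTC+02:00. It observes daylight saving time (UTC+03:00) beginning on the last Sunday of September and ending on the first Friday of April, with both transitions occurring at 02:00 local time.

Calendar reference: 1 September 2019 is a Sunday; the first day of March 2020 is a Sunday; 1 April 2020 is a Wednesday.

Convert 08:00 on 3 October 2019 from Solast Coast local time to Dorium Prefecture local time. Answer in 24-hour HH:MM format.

12:00

1 September 2019 is a Sunday, so Saturdays fall on 7, 14, 21, 28; the last is September 28.
1 March 2020 is a Sunday, so the first Saturday is March 7 and the second is March 14.
Daylight saving runs 28 September 2019 – 14 March 2020; 3 October 2019 is inside that window, so Solast Coast is at UTC−01:00.
08:00 Solast Coast + 1h = 09:00 UTC.
1 September 2019 is a Sunday, so Sundays fall on 1, 8, 15, 22, 29; the last is September 29.
1 April 2020 is a Wednesday, so the first Friday is April 3.
At the standard offset (UTC+02:00), 09:00 UTC + 2h = 11:00 Dorium Prefecture standard time.
The standard-time date in Dorium Prefecture, 3 October 2019, falls between 29 September 2019 and 3 April 2020, so daylight saving is in effect and Dorium Prefecture is at UTC+03:00.
09:00 UTC + 3h = 12:00 Dorium Prefecture.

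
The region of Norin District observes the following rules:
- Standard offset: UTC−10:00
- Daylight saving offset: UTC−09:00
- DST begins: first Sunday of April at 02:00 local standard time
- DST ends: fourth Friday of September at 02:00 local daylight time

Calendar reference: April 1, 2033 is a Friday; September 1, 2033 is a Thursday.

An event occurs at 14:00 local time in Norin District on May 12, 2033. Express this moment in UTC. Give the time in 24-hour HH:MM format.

1 April 2033 is a Friday, so the first Sunday is April 3.
1 September 2033 is a Thursday, so the first Friday is September 2 and the fourth is September 23.
Daylight saving runs 3 April – 23 September; May 12, 2033 is inside that window, so Norin District is at UTC−09:00.
14:00 local + 9h = 23:00 UTC.

23:00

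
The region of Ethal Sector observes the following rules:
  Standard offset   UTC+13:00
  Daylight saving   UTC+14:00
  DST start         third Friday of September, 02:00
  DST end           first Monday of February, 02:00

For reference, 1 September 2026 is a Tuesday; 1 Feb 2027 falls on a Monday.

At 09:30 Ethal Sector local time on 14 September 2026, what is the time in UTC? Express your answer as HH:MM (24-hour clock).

1 September 2026 is a Tuesday, so the first Friday is September 4 and the third is September 18.
1 February 2027 is a Monday, so the first Monday is February 1.
14 September 2026 is outside the daylight-saving period (18 September 2026 – 1 February 2027), so Ethal Sector is on standard time, UTC+13:00.
09:30 local − 13h = 20:30 UTC (rolling into the previous day, 13 September 2026).

20:30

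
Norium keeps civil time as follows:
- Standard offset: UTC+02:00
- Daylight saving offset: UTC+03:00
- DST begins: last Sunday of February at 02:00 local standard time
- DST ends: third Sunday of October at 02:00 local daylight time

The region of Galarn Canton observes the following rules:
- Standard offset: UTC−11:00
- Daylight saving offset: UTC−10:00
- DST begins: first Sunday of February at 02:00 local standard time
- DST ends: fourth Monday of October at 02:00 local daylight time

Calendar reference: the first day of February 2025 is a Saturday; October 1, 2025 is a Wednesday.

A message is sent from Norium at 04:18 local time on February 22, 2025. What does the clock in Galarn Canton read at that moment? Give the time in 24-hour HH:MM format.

16:18

1 February 2025 is a Saturday, so Sundays fall on 2, 9, 16, 23; the last is February 23.
1 October 2025 is a Wednesday, so the first Sunday is October 5 and the third is October 19.
Daylight saving runs 23 February – 19 October; February 22, 2025 is outside that window, so Norium is on standard time at UTC+02:00.
04:18 Norium − 2h = 02:18 UTC.
1 February 2025 is a Saturday, so the first Sunday is February 2.
1 October 2025 is a Wednesday, so the first Monday is October 6 and the fourth is October 27.
At the standard offset (UTC−11:00), 02:18 UTC − 11h = 15:18 Galarn Canton standard time (rolling into the previous day, 21 February 2025).
Daylight saving runs 2 February – 27 October; the standard-time date in Galarn Canton, February 21, 2025, is inside that window, so Galarn Canton is at UTC−10:00.
02:18 UTC − 10h = 16:18 Galarn Canton (rolling into the previous day, 21 February 2025).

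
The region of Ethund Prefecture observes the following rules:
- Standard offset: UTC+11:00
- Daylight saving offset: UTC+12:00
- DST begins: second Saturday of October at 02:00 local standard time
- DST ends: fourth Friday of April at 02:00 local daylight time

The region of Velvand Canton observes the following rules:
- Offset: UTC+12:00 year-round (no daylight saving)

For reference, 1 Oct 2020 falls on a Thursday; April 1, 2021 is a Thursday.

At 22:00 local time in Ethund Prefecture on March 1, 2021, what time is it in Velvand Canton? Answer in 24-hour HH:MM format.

22:00

1 October 2020 is a Thursday, so the first Saturday is October 3 and the second is October 10.
1 April 2021 is a Thursday, so the first Friday is April 2 and the fourth is April 23.
March 1, 2021 falls between 10 October 2020 and 23 April 2021, so daylight saving is in effect and Ethund Prefecture is at UTC+12:00.
22:00 Ethund Prefecture − 12h = 10:00 UTC.
Velvand Canton stays on UTC+12:00 all year.
10:00 UTC + 12h = 22:00 Velvand Canton.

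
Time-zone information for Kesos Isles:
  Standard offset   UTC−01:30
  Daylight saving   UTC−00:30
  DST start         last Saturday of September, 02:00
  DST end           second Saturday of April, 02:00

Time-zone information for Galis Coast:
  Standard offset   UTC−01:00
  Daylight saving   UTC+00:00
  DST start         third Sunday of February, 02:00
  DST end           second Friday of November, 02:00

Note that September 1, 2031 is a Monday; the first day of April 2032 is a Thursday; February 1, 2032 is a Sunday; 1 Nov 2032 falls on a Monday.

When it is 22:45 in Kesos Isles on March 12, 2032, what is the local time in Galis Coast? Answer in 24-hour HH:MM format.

1 September 2031 is a Monday, so Saturdays fall on 6, 13, 20, 27; the last is September 27.
1 April 2032 is a Thursday, so the first Saturday is April 3 and the second is April 10.
March 12, 2032 falls between 27 September 2031 and 10 April 2032, so daylight saving is in effect and Kesos Isles is at UTC−00:30.
22:45 Kesos Isles + 0h30m = 23:15 UTC.
1 February 2032 is a Sunday, so the first Sunday is February 1 and the third is February 15.
1 November 2032 is a Monday, so the first Friday is November 5 and the second is November 12.
At the standard offset (UTC−01:00), 23:15 UTC − 1h = 22:15 Galis Coast standard time.
Daylight saving runs 15 February – 12 November; the standard-time date in Galis Coast, March 12, 2032, is inside that window, so Galis Coast is at UTC+00:00.
23:15 UTC + 0h = 23:15 Galis Coast.

23:15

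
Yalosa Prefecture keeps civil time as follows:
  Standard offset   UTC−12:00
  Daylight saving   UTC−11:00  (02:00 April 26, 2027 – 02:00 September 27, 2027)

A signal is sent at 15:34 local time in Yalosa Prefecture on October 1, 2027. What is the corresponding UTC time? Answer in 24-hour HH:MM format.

October 1, 2027 is outside the daylight-saving period (26 April – 27 September), so Yalosa Prefecture is on standard time, UTC−12:00.
15:34 local + 12h = 03:34 UTC (rolling into the next day, 2 October 2027).

03:34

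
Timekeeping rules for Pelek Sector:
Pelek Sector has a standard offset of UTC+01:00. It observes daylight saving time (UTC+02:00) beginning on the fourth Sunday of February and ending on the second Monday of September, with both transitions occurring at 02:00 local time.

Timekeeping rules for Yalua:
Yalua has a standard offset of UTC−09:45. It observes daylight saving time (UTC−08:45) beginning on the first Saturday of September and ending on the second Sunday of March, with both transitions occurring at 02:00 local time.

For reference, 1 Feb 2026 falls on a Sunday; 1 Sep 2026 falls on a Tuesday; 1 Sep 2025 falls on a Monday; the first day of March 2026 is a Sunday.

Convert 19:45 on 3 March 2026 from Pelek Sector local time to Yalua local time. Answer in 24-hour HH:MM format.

1 February 2026 is a Sunday, so the first Sunday is February 1 and the fourth is February 22.
1 September 2026 is a Tuesday, so the first Monday is September 7 and the second is September 14.
3 March 2026 lies within the daylight-saving period (22 February – 14 September), so Pelek Sector is on daylight time, UTC+02:00.
19:45 Pelek Sector − 2h = 17:45 UTC.
1 September 2025 is a Monday, so the first Saturday is September 6.
1 March 2026 is a Sunday, so the first Sunday is March 1 and the second is March 8.
At the standard offset (UTC−09:45), 17:45 UTC − 9h45m = 08:00 Yalua standard time.
Daylight saving runs 6 September 2025 – 8 March 2026; the standard-time date in Yalua, 3 March 2026, is inside that window, so Yalua is at UTC−08:45.
17:45 UTC − 8h45m = 09:00 Yalua.

09:00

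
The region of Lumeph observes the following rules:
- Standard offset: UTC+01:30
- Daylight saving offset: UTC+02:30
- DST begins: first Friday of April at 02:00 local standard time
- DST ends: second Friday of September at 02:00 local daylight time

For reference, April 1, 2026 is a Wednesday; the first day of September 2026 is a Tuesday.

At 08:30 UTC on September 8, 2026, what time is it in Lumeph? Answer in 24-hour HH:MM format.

11:00

1 April 2026 is a Wednesday, so the first Friday is April 3.
1 September 2026 is a Tuesday, so the first Friday is September 4 and the second is September 11.
At the standard offset (UTC+01:30), 08:30 UTC + 1h30m = 10:00 Lumeph standard time.
Daylight saving runs 3 April – 11 September; the standard-time date in Lumeph, September 8, 2026, is inside that window, so Lumeph is at UTC+02:30.
08:30 UTC + 2h30m = 11:00 local.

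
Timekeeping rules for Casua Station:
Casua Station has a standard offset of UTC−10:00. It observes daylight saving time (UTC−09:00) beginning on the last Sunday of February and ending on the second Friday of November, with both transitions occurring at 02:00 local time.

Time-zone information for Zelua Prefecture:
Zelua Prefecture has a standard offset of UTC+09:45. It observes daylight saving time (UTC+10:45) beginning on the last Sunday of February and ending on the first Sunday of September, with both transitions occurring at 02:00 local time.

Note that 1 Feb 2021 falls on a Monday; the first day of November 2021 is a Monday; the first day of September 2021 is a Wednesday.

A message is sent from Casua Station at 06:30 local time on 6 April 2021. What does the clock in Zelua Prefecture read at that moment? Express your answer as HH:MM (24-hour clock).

1 February 2021 is a Monday, so Sundays fall on 7, 14, 21, 28; the last is February 28.
1 November 2021 is a Monday, so the first Friday is November 5 and the second is November 12.
6 April 2021 lies within the daylight-saving period (28 February – 12 November), so Casua Station is on daylight time, UTC−09:00.
06:30 Casua Station + 9h = 15:30 UTC.
1 February 2021 is a Monday, so Sundays fall on 7, 14, 21, 28; the last is February 28.
1 September 2021 is a Wednesday, so the first Sunday is September 5.
At the standard offset (UTC+09:45), 15:30 UTC + 9h45m = 01:15 Zelua Prefecture standard time (rolling into the next day, 7 April 2021).
The standard-time date in Zelua Prefecture, 7 April 2021, falls between 28 February and 5 September, so daylight saving is in effect and Zelua Prefecture is at UTC+10:45.
15:30 UTC + 10h45m = 02:15 Zelua Prefecture (rolling into the next day, 7 April 2021).

02:15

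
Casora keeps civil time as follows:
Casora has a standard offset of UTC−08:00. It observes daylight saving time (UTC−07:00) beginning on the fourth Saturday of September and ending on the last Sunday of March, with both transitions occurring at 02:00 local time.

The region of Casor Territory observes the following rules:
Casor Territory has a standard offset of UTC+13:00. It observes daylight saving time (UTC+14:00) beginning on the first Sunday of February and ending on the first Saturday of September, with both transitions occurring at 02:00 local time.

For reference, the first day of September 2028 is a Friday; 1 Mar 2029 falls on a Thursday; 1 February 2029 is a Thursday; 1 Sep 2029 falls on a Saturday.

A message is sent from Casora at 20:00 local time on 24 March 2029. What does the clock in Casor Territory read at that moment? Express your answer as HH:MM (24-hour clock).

1 September 2028 is a Friday, so the first Saturday is September 2 and the fourth is September 23.
1 March 2029 is a Thursday, so Sundays fall on 4, 11, 18, 25; the last is March 25.
24 March 2029 lies within the daylight-saving period (23 September 2028 – 25 March 2029), so Casora is on daylight time, UTC−07:00.
20:00 Casora + 7h = 03:00 UTC (rolling into the next day, 25 March 2029).
1 February 2029 is a Thursday, so the first Sunday is February 4.
1 September 2029 is a Saturday, so the first Saturday is September 1.
At the standard offset (UTC+13:00), 03:00 UTC + 13h = 16:00 Casor Territory standard time.
Daylight saving runs 4 February – 1 September; the standard-time date in Casor Territory, 25 March 2029, is inside that window, so Casor Territory is at UTC+14:00.
03:00 UTC + 14h = 17:00 Casor Territory.

17:00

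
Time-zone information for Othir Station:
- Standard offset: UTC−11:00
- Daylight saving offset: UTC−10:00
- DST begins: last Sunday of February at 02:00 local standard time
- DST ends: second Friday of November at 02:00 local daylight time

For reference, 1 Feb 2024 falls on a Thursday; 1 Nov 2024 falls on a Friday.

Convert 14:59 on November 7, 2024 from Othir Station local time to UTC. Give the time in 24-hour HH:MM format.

1 February 2024 is a Thursday, so Sundays fall on 4, 11, 18, 25; the last is February 25.
1 November 2024 is a Friday, so the first Friday is November 1 and the second is November 8.
November 7, 2024 lies within the daylight-saving period (25 February – 8 November), so Othir Station is on daylight time, UTC−10:00.
14:59 local + 10h = 00:59 UTC (rolling into the next day, 8 November 2024).

00:59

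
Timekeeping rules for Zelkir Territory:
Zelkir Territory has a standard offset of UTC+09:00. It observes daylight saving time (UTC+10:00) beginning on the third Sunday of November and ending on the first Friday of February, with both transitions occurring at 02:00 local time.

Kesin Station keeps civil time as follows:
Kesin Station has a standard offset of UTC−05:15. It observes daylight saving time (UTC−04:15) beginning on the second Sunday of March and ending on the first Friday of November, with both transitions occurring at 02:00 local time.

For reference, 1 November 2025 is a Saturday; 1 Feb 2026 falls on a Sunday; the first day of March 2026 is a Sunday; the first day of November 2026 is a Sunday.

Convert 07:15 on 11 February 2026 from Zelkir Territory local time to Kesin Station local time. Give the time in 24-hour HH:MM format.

1 November 2025 is a Saturday, so the first Sunday is November 2 and the third is November 16.
1 February 2026 is a Sunday, so the first Friday is February 6.
11 February 2026 does not fall between 16 November 2025 and 6 February 2026, so daylight saving is not in effect and Zelkir Territory is at UTC+09:00.
07:15 Zelkir Territory − 9h = 22:15 UTC (rolling into the previous day, 10 February 2026).
1 March 2026 is a Sunday, so the first Sunday is March 1 and the second is March 8.
1 November 2026 is a Sunday, so the first Friday is November 6.
At the standard offset (UTC−05:15), 22:15 UTC − 5h15m = 17:00 Kesin Station standard time.
The standard-time date in Kesin Station, 10 February 2026, is outside the daylight-saving period (8 March – 6 November), so Kesin Station is on standard time, UTC−05:15.
22:15 UTC − 5h15m = 17:00 Kesin Station.

17:00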